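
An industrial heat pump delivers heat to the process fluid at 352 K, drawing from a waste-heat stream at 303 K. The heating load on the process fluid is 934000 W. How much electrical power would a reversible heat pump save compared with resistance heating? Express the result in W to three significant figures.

The reservoir spacing is ΔT = 352 − 303 = 49.00 K.
COP_Carnot = T_H/ΔT = 352.00/49.00 = 7.184.
Resistance heating needs Ẇ_res = Q̇_H = 934000 W; the reversible heat pump needs only Ẇ_hp = Q̇_H/COP = 130000 W.
Saving = 934000 − 130000 = 804000 W.

804000 W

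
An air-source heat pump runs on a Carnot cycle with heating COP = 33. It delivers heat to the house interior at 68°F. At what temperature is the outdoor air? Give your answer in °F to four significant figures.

COP_HP = T_H/(T_H − T_C) gives T_H − T_C = T_H/COP.
With T_H = 293.15 K, T_C = 293.15 × (1 − 1/33) = 284.27 K.
Converting, 284.27 K = 52.01°F.

52.01 °F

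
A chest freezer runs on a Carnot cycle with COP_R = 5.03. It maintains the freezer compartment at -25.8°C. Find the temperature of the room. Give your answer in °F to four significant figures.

74.07 °F

COP_R = T_C/(T_H − T_C) gives T_H − T_C = T_C/COP.
With T_C = 247.35 K, T_H = 247.35 × (1 + 1/5.03) = 296.52 K.
Converting, 296.52 K = 74.07°F.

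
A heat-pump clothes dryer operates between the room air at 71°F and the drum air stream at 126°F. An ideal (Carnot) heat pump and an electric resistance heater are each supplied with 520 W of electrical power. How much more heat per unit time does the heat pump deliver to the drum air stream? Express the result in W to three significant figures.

In absolute terms T_C = 294.82 K and T_H = 325.37 K, so ΔT = 30.56 K.
COP_Carnot = T_H/ΔT = 325.37/30.56 = 10.65.
The heat pump delivers Q̇_H = COP × Ẇ = 5537 W; the resistance heater delivers Ẇ = 520.0 W.
Extra = (COP − 1)·Ẇ = 5017 W.

5020 W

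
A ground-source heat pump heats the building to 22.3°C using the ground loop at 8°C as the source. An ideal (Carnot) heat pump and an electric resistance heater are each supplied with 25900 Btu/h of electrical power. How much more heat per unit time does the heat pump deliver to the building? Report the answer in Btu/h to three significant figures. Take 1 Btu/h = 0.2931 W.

In absolute terms T_C = 281.15 K and T_H = 295.45 K, so ΔT = 14.30 K.
COP_Carnot = T_H/ΔT = 295.45/14.30 = 20.66.
The heat pump delivers Q̇_H = COP × Ẇ = 535100 Btu/h; the resistance heater delivers Ẇ = 25900 Btu/h.
Extra = (COP − 1)·Ẇ = 509200 Btu/h.

509000 Btu/h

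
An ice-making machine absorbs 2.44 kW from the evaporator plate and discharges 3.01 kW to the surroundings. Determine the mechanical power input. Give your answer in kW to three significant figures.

0.570 kW

For a cyclic device the first law requires Q̇_H = Q̇_C + Ẇ.
Ẇ = Q̇_H − Q̇_C = 0.5700 kW.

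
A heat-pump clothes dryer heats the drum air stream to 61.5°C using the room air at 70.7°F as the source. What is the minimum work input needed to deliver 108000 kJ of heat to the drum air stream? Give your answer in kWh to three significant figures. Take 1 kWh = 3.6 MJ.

In absolute terms T_C = 294.65 K and T_H = 334.65 K, so ΔT = 40.00 K.
The reversible limit is COP_HP = T_H/ΔT = 8.366, so W_min = Q_H/COP = Q_H·ΔT/T_H.
W_min = 108000 × 40.00/334.65 = 12910 kJ = 3.586 kWh.

3.59 kWh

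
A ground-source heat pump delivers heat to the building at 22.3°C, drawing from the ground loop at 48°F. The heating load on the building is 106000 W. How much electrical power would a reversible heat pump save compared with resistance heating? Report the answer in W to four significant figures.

In absolute terms T_C = 282.04 K and T_H = 295.45 K, so ΔT = 13.41 K.
COP_Carnot = T_H/ΔT = 295.45/13.41 = 22.03.
Resistance heating needs Ẇ_res = Q̇_H = 106000 W; the reversible heat pump needs only Ẇ_hp = Q̇_H/COP = 4812 W.
Saving = 106000 − 4812 = 101200 W.

101200 W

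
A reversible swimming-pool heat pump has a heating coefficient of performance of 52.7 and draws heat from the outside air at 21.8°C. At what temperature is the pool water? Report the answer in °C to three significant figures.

27.5 °C

COP_HP = T_H/(T_H − T_C) rearranges to T_H = COP·T_C/(COP − 1).
With T_C = 294.95 K, T_H = 52.7 × 294.95/51.70 = 300.66 K.
Converting, 300.66 K = 27.51°C.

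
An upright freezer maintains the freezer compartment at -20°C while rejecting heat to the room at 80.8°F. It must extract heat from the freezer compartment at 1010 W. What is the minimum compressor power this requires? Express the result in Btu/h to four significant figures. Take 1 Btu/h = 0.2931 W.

In absolute terms T_C = 253.15 K and T_H = 300.26 K, so ΔT = 47.11 K.
COP_Carnot = T_C/ΔT = 253.15/47.11 = 5.373.
Ẇ_min = Q̇/COP_Carnot = 1010/5.373 = 188.0 W = 641.3 Btu/h.

641.3 Btu/h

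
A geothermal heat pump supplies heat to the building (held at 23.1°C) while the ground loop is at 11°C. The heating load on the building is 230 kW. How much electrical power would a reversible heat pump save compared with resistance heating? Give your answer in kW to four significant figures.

220.6 kW

In absolute terms T_C = 284.15 K and T_H = 296.25 K, so ΔT = 12.10 K.
COP_Carnot = T_H/ΔT = 296.25/12.10 = 24.48.
Resistance heating needs Ẇ_res = Q̇_H = 230.0 kW; the reversible heat pump needs only Ẇ_hp = Q̇_H/COP = 9.394 kW.
Saving = 230.0 − 9.394 = 220.6 kW.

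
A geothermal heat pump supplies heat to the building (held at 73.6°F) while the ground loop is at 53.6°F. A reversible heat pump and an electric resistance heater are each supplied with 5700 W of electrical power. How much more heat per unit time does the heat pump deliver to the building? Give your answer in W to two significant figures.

In absolute terms T_C = 285.15 K and T_H = 296.26 K, so ΔT = 11.11 K.
COP_Carnot = T_H/ΔT = 296.26/11.11 = 26.66.
The heat pump delivers Q̇_H = COP × Ẇ = 152000 W; the resistance heater delivers Ẇ = 5700 W.
Extra = (COP − 1)·Ẇ = 146300 W.

150000 W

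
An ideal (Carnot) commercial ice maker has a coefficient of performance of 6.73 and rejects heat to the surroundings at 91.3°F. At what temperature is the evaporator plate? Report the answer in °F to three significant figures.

20.0 °F

For a Carnot refrigerator COP_R = T_C/(T_H − T_C), so T_C = COP·T_H/(1 + COP).
With T_H = 306.09 K, T_C = 6.73 × 306.09/7.730 = 266.50 K.
Converting, 266.50 K = 20.02°F.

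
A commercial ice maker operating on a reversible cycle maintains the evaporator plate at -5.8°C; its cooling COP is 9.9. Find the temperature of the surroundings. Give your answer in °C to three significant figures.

COP_R = T_C/(T_H − T_C) gives T_H − T_C = T_C/COP.
With T_C = 267.35 K, T_H = 267.35 × (1 + 1/9.9) = 294.36 K.
Converting, 294.36 K = 21.21°C.

21.2 °C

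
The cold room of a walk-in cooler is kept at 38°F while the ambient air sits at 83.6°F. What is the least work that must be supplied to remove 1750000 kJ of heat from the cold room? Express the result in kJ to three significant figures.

In absolute terms T_C = 276.48 K and T_H = 301.82 K, so ΔT = 25.33 K.
The reversible limit is COP_R = T_C/ΔT = 10.91, so W_min = Q_C/COP = Q_C·ΔT/T_C.
W_min = 1750000 × 25.33/276.48 = 160300 kJ.

160000 kJ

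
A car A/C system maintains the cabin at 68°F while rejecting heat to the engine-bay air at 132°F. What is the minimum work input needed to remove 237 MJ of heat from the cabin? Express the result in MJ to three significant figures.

In absolute terms T_C = 293.15 K and T_H = 328.71 K, so ΔT = 35.56 K.
The reversible limit is COP_R = T_C/ΔT = 8.245, so W_min = Q_C/COP = Q_C·ΔT/T_C.
W_min = 237.0 × 35.56/293.15 = 28.75 MJ.

28.7 MJ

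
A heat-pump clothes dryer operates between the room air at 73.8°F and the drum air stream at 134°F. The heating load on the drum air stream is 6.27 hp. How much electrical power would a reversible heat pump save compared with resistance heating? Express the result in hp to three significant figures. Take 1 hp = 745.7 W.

In absolute terms T_C = 296.37 K and T_H = 329.82 K, so ΔT = 33.44 K.
COP_Carnot = T_H/ΔT = 329.82/33.44 = 9.862.
Resistance heating needs Ẇ_res = Q̇_H = 6.270 hp; the reversible heat pump needs only Ẇ_hp = Q̇_H/COP = 0.6358 hp.
Saving = 6.270 − 0.6358 = 5.634 hp.

5.63 hp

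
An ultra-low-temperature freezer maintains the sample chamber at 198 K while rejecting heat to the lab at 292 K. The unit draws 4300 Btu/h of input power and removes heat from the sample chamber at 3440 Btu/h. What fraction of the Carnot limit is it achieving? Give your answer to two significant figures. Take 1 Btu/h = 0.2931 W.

COP_actual = Q̇_C/Ẇ = 3440/4300 = 0.8000.
The reservoir spacing is ΔT = 292 − 198 = 94.00 K.
COP_Carnot = T_C/ΔT = 198.00/94.00 = 2.106.
η_II = COP_actual/COP_Carnot = 0.8000/2.106 = 0.3798.

0.38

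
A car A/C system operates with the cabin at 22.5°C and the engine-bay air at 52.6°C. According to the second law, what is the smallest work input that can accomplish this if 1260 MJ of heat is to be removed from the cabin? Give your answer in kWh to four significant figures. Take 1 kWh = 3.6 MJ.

35.63 kWh

In absolute terms T_C = 295.65 K and T_H = 325.75 K, so ΔT = 30.10 K.
The reversible limit is COP_R = T_C/ΔT = 9.822, so W_min = Q_C/COP = Q_C·ΔT/T_C.
W_min = 1260 × 30.10/295.65 = 128.3 MJ = 35.63 kWh.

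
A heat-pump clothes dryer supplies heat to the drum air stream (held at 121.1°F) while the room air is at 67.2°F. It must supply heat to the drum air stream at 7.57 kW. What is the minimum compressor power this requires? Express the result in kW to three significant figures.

0.703 kW

In absolute terms T_C = 292.71 K and T_H = 322.65 K, so ΔT = 29.94 K.
COP_Carnot = T_H/ΔT = 322.65/29.94 = 10.77.
Ẇ_min = Q̇/COP_Carnot = 7.570/10.77 = 0.7026 kW.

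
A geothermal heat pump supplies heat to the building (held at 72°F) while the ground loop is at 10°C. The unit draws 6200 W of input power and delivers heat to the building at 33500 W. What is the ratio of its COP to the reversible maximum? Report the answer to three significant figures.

0.224

COP_actual = Q̇_H/Ẇ = 33500/6200 = 5.403.
In absolute terms T_C = 283.15 K and T_H = 295.37 K, so ΔT = 12.22 K.
COP_Carnot = T_H/ΔT = 295.37/12.22 = 24.17.
η_II = COP_actual/COP_Carnot = 5.403/24.17 = 0.2236.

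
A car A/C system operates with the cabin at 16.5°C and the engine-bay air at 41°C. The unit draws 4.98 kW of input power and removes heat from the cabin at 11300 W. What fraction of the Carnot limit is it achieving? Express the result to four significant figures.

Converting, Q̇_C = 11300 W = 11.30 kW, so COP_actual = Q̇_C/Ẇ = 11.30/4.980 = 2.269.
In absolute terms T_C = 289.65 K and T_H = 314.15 K, so ΔT = 24.50 K.
COP_Carnot = T_C/ΔT = 289.65/24.50 = 11.82.
η_II = COP_actual/COP_Carnot = 2.269/11.82 = 0.1919.

0.1919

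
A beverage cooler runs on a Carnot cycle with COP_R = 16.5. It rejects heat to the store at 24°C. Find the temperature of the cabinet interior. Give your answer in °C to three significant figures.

For a Carnot refrigerator COP_R = T_C/(T_H − T_C), so T_C = COP·T_H/(1 + COP).
With T_H = 297.15 K, T_C = 16.5 × 297.15/17.50 = 280.17 K.
Converting, 280.17 K = 7.02°C.

7.02 °C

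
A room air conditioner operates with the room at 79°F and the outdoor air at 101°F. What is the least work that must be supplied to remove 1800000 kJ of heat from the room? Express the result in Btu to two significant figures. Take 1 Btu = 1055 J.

70000 Btu

In absolute terms T_C = 299.26 K and T_H = 311.48 K, so ΔT = 12.22 K.
The reversible limit is COP_R = T_C/ΔT = 24.49, so W_min = Q_C/COP = Q_C·ΔT/T_C.
W_min = 1800000 × 12.22/299.26 = 73510 kJ = 69680 Btu.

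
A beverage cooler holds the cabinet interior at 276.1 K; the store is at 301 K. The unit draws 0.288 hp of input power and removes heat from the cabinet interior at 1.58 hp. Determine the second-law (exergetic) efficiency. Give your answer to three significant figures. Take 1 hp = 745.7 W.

COP_actual = Q̇_C/Ẇ = 1.580/0.2880 = 5.486.
The reservoir spacing is ΔT = 301 − 276.1 = 24.90 K.
COP_Carnot = T_C/ΔT = 276.10/24.90 = 11.09.
η_II = COP_actual/COP_Carnot = 5.486/11.09 = 0.4948.

0.495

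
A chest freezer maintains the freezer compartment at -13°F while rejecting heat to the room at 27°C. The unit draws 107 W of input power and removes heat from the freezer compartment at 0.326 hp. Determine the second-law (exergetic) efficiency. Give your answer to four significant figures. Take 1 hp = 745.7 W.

0.4761

Converting, Q̇_C = 0.3260 hp = 243.1 W, so COP_actual = Q̇_C/Ẇ = 243.1/107.0 = 2.272.
In absolute terms T_C = 248.15 K and T_H = 300.15 K, so ΔT = 52.00 K.
COP_Carnot = T_C/ΔT = 248.15/52.00 = 4.772.
η_II = COP_actual/COP_Carnot = 2.272/4.772 = 0.4761.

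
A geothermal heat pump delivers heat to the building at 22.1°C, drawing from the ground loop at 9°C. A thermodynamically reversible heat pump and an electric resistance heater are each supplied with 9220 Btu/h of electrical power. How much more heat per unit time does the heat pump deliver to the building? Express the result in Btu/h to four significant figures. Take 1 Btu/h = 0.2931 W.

In absolute terms T_C = 282.15 K and T_H = 295.25 K, so ΔT = 13.10 K.
COP_Carnot = T_H/ΔT = 295.25/13.10 = 22.54.
The heat pump delivers Q̇_H = COP × Ẇ = 207800 Btu/h; the resistance heater delivers Ẇ = 9220 Btu/h.
Extra = (COP − 1)·Ẇ = 198600 Btu/h.

198600 Btu/h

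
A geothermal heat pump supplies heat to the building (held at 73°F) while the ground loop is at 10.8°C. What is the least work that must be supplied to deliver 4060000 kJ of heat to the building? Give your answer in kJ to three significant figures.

In absolute terms T_C = 283.95 K and T_H = 295.93 K, so ΔT = 11.98 K.
The reversible limit is COP_HP = T_H/ΔT = 24.71, so W_min = Q_H/COP = Q_H·ΔT/T_H.
W_min = 4060000 × 11.98/295.93 = 164300 kJ.

164000 kJ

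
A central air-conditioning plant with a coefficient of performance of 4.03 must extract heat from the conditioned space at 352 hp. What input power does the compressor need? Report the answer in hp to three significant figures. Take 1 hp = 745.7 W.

87.3 hp

Ẇ = Q̇_C/COP = 352.0/4.03 = 87.34 hp.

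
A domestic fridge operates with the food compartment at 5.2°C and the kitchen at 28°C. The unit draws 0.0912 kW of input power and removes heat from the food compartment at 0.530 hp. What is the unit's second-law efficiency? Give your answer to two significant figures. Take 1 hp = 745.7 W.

Converting, Q̇_C = 0.5300 hp = 0.3952 kW, so COP_actual = Q̇_C/Ẇ = 0.3952/0.09120 = 4.334.
In absolute terms T_C = 278.35 K and T_H = 301.15 K, so ΔT = 22.80 K.
COP_Carnot = T_C/ΔT = 278.35/22.80 = 12.21.
η_II = COP_actual/COP_Carnot = 4.334/12.21 = 0.3550.

0.35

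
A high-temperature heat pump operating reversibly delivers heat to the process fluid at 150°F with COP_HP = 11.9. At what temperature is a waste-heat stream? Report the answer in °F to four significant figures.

COP_HP = T_H/(T_H − T_C) gives T_H − T_C = T_H/COP.
With T_H = 338.71 K, T_C = 338.71 × (1 − 1/11.9) = 310.24 K.
Converting, 310.24 K = 98.77°F.

98.77 °F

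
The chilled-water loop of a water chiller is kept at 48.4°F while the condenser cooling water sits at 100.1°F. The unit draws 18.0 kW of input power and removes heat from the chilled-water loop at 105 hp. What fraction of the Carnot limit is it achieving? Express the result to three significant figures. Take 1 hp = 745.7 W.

Converting, Q̇_C = 105.0 hp = 78.30 kW, so COP_actual = Q̇_C/Ẇ = 78.30/18.00 = 4.350.
In absolute terms T_C = 282.26 K and T_H = 310.98 K, so ΔT = 28.72 K.
COP_Carnot = T_C/ΔT = 282.26/28.72 = 9.827.
η_II = COP_actual/COP_Carnot = 4.350/9.827 = 0.4426.

0.443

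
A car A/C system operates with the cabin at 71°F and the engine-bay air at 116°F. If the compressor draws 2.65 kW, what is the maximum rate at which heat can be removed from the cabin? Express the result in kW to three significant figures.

31.3 kW

In absolute terms T_C = 294.82 K and T_H = 319.82 K, so ΔT = 25.00 K.
COP_Carnot = T_C/ΔT = 294.82/25.00 = 11.79.
Q̇_max = COP_Carnot × Ẇ = 11.79 × 2.650 kW = 31.25 kW.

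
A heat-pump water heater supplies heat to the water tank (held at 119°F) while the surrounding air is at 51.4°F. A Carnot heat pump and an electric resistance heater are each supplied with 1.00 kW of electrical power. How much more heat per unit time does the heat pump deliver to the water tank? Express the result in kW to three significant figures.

In absolute terms T_C = 283.93 K and T_H = 321.48 K, so ΔT = 37.56 K.
COP_Carnot = T_H/ΔT = 321.48/37.56 = 8.560.
The heat pump delivers Q̇_H = COP × Ẇ = 8.560 kW; the resistance heater delivers Ẇ = 1.000 kW.
Extra = (COP − 1)·Ẇ = 7.560 kW.

7.56 kW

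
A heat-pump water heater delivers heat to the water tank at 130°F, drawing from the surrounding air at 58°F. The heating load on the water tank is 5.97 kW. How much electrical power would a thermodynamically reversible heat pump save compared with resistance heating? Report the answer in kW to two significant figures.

5.2 kW

In absolute terms T_C = 287.59 K and T_H = 327.59 K, so ΔT = 40.00 K.
COP_Carnot = T_H/ΔT = 327.59/40.00 = 8.190.
Resistance heating needs Ẇ_res = Q̇_H = 5.970 kW; the reversible heat pump needs only Ẇ_hp = Q̇_H/COP = 0.7290 kW.
Saving = 5.970 − 0.7290 = 5.241 kW.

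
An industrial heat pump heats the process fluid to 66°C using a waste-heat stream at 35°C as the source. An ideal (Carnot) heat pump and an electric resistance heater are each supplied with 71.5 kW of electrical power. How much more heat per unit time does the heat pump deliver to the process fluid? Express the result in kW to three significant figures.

711 kW

In absolute terms T_C = 308.15 K and T_H = 339.15 K, so ΔT = 31.00 K.
COP_Carnot = T_H/ΔT = 339.15/31.00 = 10.94.
The heat pump delivers Q̇_H = COP × Ẇ = 782.2 kW; the resistance heater delivers Ẇ = 71.50 kW.
Extra = (COP − 1)·Ẇ = 710.7 kW.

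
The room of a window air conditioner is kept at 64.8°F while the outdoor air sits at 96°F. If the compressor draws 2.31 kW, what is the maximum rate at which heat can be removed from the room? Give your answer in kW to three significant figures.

In absolute terms T_C = 291.37 K and T_H = 308.71 K, so ΔT = 17.33 K.
COP_Carnot = T_C/ΔT = 291.37/17.33 = 16.81.
Q̇_max = COP_Carnot × Ẇ = 16.81 × 2.310 kW = 38.83 kW.

38.8 kW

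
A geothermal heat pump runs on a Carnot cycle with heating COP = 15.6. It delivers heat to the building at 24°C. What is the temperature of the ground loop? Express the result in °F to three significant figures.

COP_HP = T_H/(T_H − T_C) gives T_H − T_C = T_H/COP.
With T_H = 297.15 K, T_C = 297.15 × (1 − 1/15.6) = 278.10 K.
Converting, 278.10 K = 40.91°F.

40.9 °F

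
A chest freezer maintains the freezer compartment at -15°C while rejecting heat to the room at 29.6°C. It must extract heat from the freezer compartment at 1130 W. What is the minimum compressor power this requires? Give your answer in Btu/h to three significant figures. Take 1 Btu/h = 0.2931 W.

In absolute terms T_C = 258.15 K and T_H = 302.75 K, so ΔT = 44.60 K.
COP_Carnot = T_C/ΔT = 258.15/44.60 = 5.788.
Ẇ_min = Q̇/COP_Carnot = 1130/5.788 = 195.2 W = 666.1 Btu/h.

666 Btu/h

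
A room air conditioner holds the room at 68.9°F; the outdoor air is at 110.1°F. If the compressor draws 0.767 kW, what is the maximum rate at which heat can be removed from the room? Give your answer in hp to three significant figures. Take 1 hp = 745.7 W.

13.2 hp

In absolute terms T_C = 293.65 K and T_H = 316.54 K, so ΔT = 22.89 K.
COP_Carnot = T_C/ΔT = 293.65/22.89 = 12.83.
Q̇_max = COP_Carnot × Ẇ = 12.83 × 0.7670 kW = 9.840 kW = 13.20 hp.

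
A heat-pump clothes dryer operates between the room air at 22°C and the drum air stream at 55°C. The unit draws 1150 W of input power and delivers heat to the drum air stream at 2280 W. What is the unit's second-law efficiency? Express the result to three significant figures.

COP_actual = Q̇_H/Ẇ = 2280/1150 = 1.983.
In absolute terms T_C = 295.15 K and T_H = 328.15 K, so ΔT = 33.00 K.
COP_Carnot = T_H/ΔT = 328.15/33.00 = 9.944.
η_II = COP_actual/COP_Carnot = 1.983/9.944 = 0.1994.

0.199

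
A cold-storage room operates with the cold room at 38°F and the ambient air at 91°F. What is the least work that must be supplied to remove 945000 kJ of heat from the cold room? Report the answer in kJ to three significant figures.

101000 kJ

In absolute terms T_C = 276.48 K and T_H = 305.93 K, so ΔT = 29.44 K.
The reversible limit is COP_R = T_C/ΔT = 9.390, so W_min = Q_C/COP = Q_C·ΔT/T_C.
W_min = 945000 × 29.44/276.48 = 100600 kJ.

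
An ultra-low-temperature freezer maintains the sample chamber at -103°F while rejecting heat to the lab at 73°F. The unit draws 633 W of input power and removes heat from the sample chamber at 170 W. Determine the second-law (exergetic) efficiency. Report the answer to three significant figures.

COP_actual = Q̇_C/Ẇ = 170.0/633.0 = 0.2686.
In absolute terms T_C = 198.15 K and T_H = 295.93 K, so ΔT = 97.78 K.
COP_Carnot = T_C/ΔT = 198.15/97.78 = 2.027.
η_II = COP_actual/COP_Carnot = 0.2686/2.027 = 0.1325.

0.133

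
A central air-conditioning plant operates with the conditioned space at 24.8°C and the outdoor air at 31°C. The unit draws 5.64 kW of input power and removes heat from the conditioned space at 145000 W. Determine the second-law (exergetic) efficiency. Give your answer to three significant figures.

Converting, Q̇_C = 145000 W = 145.0 kW, so COP_actual = Q̇_C/Ẇ = 145.0/5.640 = 25.71.
In absolute terms T_C = 297.95 K and T_H = 304.15 K, so ΔT = 6.200 K.
COP_Carnot = T_C/ΔT = 297.95/6.200 = 48.06.
η_II = COP_actual/COP_Carnot = 25.71/48.06 = 0.5350.

0.535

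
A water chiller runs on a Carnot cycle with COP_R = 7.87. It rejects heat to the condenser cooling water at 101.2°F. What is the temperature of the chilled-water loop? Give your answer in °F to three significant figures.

For a Carnot refrigerator COP_R = T_C/(T_H − T_C), so T_C = COP·T_H/(1 + COP).
With T_H = 311.59 K, T_C = 7.87 × 311.59/8.870 = 276.47 K.
Converting, 276.47 K = 37.97°F.

38.0 °F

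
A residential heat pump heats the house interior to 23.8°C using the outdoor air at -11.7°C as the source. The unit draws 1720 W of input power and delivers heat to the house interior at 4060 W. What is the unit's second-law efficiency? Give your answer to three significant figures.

0.282

COP_actual = Q̇_H/Ẇ = 4060/1720 = 2.360.
In absolute terms T_C = 261.45 K and T_H = 296.95 K, so ΔT = 35.50 K.
COP_Carnot = T_H/ΔT = 296.95/35.50 = 8.365.
η_II = COP_actual/COP_Carnot = 2.360/8.365 = 0.2822.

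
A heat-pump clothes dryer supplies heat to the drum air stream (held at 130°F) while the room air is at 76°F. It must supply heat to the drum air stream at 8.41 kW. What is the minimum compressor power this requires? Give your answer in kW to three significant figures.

0.770 kW

In absolute terms T_C = 297.59 K and T_H = 327.59 K, so ΔT = 30.00 K.
COP_Carnot = T_H/ΔT = 327.59/30.00 = 10.92.
Ẇ_min = Q̇/COP_Carnot = 8.410/10.92 = 0.7702 kW.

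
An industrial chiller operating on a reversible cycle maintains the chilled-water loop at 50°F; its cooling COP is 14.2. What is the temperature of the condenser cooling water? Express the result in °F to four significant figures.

COP_R = T_C/(T_H − T_C) gives T_H − T_C = T_C/COP.
With T_C = 283.15 K, T_H = 283.15 × (1 + 1/14.2) = 303.09 K.
Converting, 303.09 K = 85.89°F.

85.89 °F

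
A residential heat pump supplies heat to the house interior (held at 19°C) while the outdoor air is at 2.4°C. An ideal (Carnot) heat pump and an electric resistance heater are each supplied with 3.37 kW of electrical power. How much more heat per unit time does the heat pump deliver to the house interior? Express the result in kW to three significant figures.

55.9 kW

In absolute terms T_C = 275.55 K and T_H = 292.15 K, so ΔT = 16.60 K.
COP_Carnot = T_H/ΔT = 292.15/16.60 = 17.60.
The heat pump delivers Q̇_H = COP × Ẇ = 59.31 kW; the resistance heater delivers Ẇ = 3.370 kW.
Extra = (COP − 1)·Ẇ = 55.94 kW.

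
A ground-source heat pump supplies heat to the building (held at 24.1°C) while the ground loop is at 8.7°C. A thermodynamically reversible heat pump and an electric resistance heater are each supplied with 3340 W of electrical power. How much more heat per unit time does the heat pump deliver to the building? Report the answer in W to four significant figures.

In absolute terms T_C = 281.85 K and T_H = 297.25 K, so ΔT = 15.40 K.
COP_Carnot = T_H/ΔT = 297.25/15.40 = 19.30.
The heat pump delivers Q̇_H = COP × Ẇ = 64470 W; the resistance heater delivers Ẇ = 3340 W.
Extra = (COP − 1)·Ẇ = 61130 W.

61130 W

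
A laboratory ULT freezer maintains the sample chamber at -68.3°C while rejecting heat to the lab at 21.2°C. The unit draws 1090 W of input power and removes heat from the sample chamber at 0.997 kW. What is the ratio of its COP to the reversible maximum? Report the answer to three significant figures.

0.400

Converting, Q̇_C = 0.9970 kW = 997.0 W, so COP_actual = Q̇_C/Ẇ = 997.0/1090 = 0.9147.
In absolute terms T_C = 204.85 K and T_H = 294.35 K, so ΔT = 89.50 K.
COP_Carnot = T_C/ΔT = 204.85/89.50 = 2.289.
η_II = COP_actual/COP_Carnot = 0.9147/2.289 = 0.3996.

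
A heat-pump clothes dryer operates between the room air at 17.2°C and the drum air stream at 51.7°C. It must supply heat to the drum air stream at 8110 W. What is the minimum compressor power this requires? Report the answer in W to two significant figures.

In absolute terms T_C = 290.35 K and T_H = 324.85 K, so ΔT = 34.50 K.
COP_Carnot = T_H/ΔT = 324.85/34.50 = 9.416.
Ẇ_min = Q̇/COP_Carnot = 8110/9.416 = 861.3 W.

860 W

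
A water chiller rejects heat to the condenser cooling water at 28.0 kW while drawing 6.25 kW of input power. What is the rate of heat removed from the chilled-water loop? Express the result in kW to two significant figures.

For a cyclic device the first law requires Q̇_H = Q̇_C + Ẇ.
Q̇_C = Q̇_H − Ẇ = 21.75 kW.

22 kW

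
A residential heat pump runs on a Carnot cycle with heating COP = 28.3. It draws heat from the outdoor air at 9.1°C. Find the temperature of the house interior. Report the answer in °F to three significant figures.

67.0 °F

COP_HP = T_H/(T_H − T_C) rearranges to T_H = COP·T_C/(COP − 1).
With T_C = 282.25 K, T_H = 28.3 × 282.25/27.30 = 292.59 K.
Converting, 292.59 K = 66.99°F.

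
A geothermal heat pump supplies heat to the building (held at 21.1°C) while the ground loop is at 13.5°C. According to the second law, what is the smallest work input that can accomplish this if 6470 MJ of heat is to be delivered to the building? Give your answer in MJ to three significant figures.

In absolute terms T_C = 286.65 K and T_H = 294.25 K, so ΔT = 7.600 K.
The reversible limit is COP_HP = T_H/ΔT = 38.72, so W_min = Q_H/COP = Q_H·ΔT/T_H.
W_min = 6470 × 7.600/294.25 = 167.1 MJ.

167 MJ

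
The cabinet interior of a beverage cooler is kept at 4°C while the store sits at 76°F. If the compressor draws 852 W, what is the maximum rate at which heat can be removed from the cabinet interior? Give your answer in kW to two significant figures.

12 kW

In absolute terms T_C = 277.15 K and T_H = 297.59 K, so ΔT = 20.44 K.
COP_Carnot = T_C/ΔT = 277.15/20.44 = 13.56.
Q̇_max = COP_Carnot × Ẇ = 13.56 × 852.0 W = 11550 W = 11.55 kW.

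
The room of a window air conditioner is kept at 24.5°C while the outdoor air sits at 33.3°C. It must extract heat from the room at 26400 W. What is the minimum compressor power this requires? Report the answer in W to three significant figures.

781 W

In absolute terms T_C = 297.65 K and T_H = 306.45 K, so ΔT = 8.800 K.
COP_Carnot = T_C/ΔT = 297.65/8.800 = 33.82.
Ẇ_min = Q̇/COP_Carnot = 26400/33.82 = 780.5 W.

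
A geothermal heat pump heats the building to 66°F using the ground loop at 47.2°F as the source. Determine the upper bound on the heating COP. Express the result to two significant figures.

In absolute terms T_C = 281.59 K and T_H = 292.04 K, so ΔT = 10.44 K.
For a reversible cycle, COP_Carnot = T_H/ΔT = 292.04/10.44 = 27.96.

28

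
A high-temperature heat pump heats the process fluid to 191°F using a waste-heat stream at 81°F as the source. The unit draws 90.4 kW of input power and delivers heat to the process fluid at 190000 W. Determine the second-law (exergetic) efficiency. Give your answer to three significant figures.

0.355

Converting, Q̇_H = 190000 W = 190.0 kW, so COP_actual = Q̇_H/Ẇ = 190.0/90.40 = 2.102.
In absolute terms T_C = 300.37 K and T_H = 361.48 K, so ΔT = 61.11 K.
COP_Carnot = T_H/ΔT = 361.48/61.11 = 5.915.
η_II = COP_actual/COP_Carnot = 2.102/5.915 = 0.3553.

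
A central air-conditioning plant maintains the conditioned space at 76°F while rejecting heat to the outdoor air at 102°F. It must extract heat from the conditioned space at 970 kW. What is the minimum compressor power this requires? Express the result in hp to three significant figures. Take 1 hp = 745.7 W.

63.1 hp

In absolute terms T_C = 297.59 K and T_H = 312.04 K, so ΔT = 14.44 K.
COP_Carnot = T_C/ΔT = 297.59/14.44 = 20.60.
Ẇ_min = Q̇/COP_Carnot = 970.0/20.60 = 47.08 kW = 63.14 hp.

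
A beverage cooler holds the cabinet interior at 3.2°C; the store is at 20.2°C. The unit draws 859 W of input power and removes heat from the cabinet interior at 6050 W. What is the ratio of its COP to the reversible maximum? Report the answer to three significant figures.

COP_actual = Q̇_C/Ẇ = 6050/859.0 = 7.043.
In absolute terms T_C = 276.35 K and T_H = 293.35 K, so ΔT = 17.00 K.
COP_Carnot = T_C/ΔT = 276.35/17.00 = 16.26.
η_II = COP_actual/COP_Carnot = 7.043/16.26 = 0.4333.

0.433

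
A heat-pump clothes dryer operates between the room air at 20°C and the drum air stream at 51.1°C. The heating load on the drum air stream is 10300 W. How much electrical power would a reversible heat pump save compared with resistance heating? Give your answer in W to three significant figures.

9310 W

In absolute terms T_C = 293.15 K and T_H = 324.25 K, so ΔT = 31.10 K.
COP_Carnot = T_H/ΔT = 324.25/31.10 = 10.43.
Resistance heating needs Ẇ_res = Q̇_H = 10300 W; the reversible heat pump needs only Ẇ_hp = Q̇_H/COP = 987.9 W.
Saving = 10300 − 987.9 = 9312 W.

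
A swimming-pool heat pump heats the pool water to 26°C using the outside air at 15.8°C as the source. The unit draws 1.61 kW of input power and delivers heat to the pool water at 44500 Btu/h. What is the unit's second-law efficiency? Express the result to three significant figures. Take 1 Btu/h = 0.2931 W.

0.276

Converting, Q̇_H = 44500 Btu/h = 13.04 kW, so COP_actual = Q̇_H/Ẇ = 13.04/1.610 = 8.101.
In absolute terms T_C = 288.95 K and T_H = 299.15 K, so ΔT = 10.20 K.
COP_Carnot = T_H/ΔT = 299.15/10.20 = 29.33.
η_II = COP_actual/COP_Carnot = 8.101/29.33 = 0.2762.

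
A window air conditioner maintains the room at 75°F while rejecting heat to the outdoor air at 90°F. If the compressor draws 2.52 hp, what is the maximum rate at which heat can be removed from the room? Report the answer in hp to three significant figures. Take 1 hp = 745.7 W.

In absolute terms T_C = 297.04 K and T_H = 305.37 K, so ΔT = 8.333 K.
COP_Carnot = T_C/ΔT = 297.04/8.333 = 35.64.
Q̇_max = COP_Carnot × Ẇ = 35.64 × 2.520 hp = 89.82 hp.

89.8 hp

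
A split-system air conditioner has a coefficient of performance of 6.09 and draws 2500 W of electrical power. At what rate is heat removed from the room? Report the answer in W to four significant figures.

15230 W

Q̇_C = COP × Ẇ = 6.09 × 2500 = 15230 W.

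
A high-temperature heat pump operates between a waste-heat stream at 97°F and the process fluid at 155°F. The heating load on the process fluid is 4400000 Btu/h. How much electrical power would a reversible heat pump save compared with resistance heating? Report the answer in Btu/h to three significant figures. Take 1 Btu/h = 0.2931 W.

3980000 Btu/h

In absolute terms T_C = 309.26 K and T_H = 341.48 K, so ΔT = 32.22 K.
COP_Carnot = T_H/ΔT = 341.48/32.22 = 10.60.
Resistance heating needs Ẇ_res = Q̇_H = 4400000 Btu/h; the reversible heat pump needs only Ẇ_hp = Q̇_H/COP = 415200 Btu/h.
Saving = 4400000 − 415200 = 3985000 Btu/h.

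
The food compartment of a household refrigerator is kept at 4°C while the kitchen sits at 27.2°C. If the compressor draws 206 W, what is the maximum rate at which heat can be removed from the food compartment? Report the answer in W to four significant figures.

In absolute terms T_C = 277.15 K and T_H = 300.35 K, so ΔT = 23.20 K.
COP_Carnot = T_C/ΔT = 277.15/23.20 = 11.95.
Q̇_max = COP_Carnot × Ẇ = 11.95 × 206.0 W = 2461 W.

2461 W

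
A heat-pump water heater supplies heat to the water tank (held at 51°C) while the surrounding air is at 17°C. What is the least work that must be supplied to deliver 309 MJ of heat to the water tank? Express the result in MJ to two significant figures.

32 MJ

In absolute terms T_C = 290.15 K and T_H = 324.15 K, so ΔT = 34.00 K.
The reversible limit is COP_HP = T_H/ΔT = 9.534, so W_min = Q_H/COP = Q_H·ΔT/T_H.
W_min = 309.0 × 34.00/324.15 = 32.41 MJ.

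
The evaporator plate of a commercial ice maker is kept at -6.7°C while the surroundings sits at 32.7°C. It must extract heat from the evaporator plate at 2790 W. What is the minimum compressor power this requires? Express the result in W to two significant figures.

410 W

In absolute terms T_C = 266.45 K and T_H = 305.85 K, so ΔT = 39.40 K.
COP_Carnot = T_C/ΔT = 266.45/39.40 = 6.763.
Ẇ_min = Q̇/COP_Carnot = 2790/6.763 = 412.6 W.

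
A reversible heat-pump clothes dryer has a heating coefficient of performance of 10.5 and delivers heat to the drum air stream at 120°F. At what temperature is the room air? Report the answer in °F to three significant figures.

64.8 °F

COP_HP = T_H/(T_H − T_C) gives T_H − T_C = T_H/COP.
With T_H = 322.04 K, T_C = 322.04 × (1 − 1/10.5) = 291.37 K.
Converting, 291.37 K = 64.79°F.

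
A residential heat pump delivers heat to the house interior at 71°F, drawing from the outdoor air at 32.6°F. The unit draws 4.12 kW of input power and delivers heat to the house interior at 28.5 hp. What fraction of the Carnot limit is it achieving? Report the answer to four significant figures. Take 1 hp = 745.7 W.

Converting, Q̇_H = 28.50 hp = 21.25 kW, so COP_actual = Q̇_H/Ẇ = 21.25/4.120 = 5.158.
In absolute terms T_C = 273.48 K and T_H = 294.82 K, so ΔT = 21.33 K.
COP_Carnot = T_H/ΔT = 294.82/21.33 = 13.82.
η_II = COP_actual/COP_Carnot = 5.158/13.82 = 0.3733.

0.3733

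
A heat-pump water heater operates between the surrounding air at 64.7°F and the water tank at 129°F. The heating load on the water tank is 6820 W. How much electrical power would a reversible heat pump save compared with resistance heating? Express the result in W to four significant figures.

In absolute terms T_C = 291.32 K and T_H = 327.04 K, so ΔT = 35.72 K.
COP_Carnot = T_H/ΔT = 327.04/35.72 = 9.155.
Resistance heating needs Ẇ_res = Q̇_H = 6820 W; the reversible heat pump needs only Ẇ_hp = Q̇_H/COP = 744.9 W.
Saving = 6820 − 744.9 = 6075 W.

6075 W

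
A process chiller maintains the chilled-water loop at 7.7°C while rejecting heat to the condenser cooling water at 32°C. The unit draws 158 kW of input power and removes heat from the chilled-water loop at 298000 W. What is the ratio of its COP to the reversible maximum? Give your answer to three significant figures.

0.163

Converting, Q̇_C = 298000 W = 298.0 kW, so COP_actual = Q̇_C/Ẇ = 298.0/158.0 = 1.886.
In absolute terms T_C = 280.85 K and T_H = 305.15 K, so ΔT = 24.30 K.
COP_Carnot = T_C/ΔT = 280.85/24.30 = 11.56.
η_II = COP_actual/COP_Carnot = 1.886/11.56 = 0.1632.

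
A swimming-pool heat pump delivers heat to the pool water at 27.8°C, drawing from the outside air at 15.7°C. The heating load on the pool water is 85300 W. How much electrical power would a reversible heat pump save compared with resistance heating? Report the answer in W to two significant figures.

In absolute terms T_C = 288.85 K and T_H = 300.95 K, so ΔT = 12.10 K.
COP_Carnot = T_H/ΔT = 300.95/12.10 = 24.87.
Resistance heating needs Ẇ_res = Q̇_H = 85300 W; the reversible heat pump needs only Ẇ_hp = Q̇_H/COP = 3430 W.
Saving = 85300 − 3430 = 81870 W.

82000 W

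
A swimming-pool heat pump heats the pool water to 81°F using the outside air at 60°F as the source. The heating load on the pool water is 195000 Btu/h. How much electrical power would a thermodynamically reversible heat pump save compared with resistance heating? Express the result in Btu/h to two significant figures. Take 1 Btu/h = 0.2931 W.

190000 Btu/h

In absolute terms T_C = 288.71 K and T_H = 300.37 K, so ΔT = 11.67 K.
COP_Carnot = T_H/ΔT = 300.37/11.67 = 25.75.
Resistance heating needs Ẇ_res = Q̇_H = 195000 Btu/h; the reversible heat pump needs only Ẇ_hp = Q̇_H/COP = 7574 Btu/h.
Saving = 195000 − 7574 = 187400 Btu/h.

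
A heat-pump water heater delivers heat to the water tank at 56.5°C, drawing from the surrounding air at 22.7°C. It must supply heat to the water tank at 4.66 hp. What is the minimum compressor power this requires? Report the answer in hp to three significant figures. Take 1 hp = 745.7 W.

In absolute terms T_C = 295.85 K and T_H = 329.65 K, so ΔT = 33.80 K.
COP_Carnot = T_H/ΔT = 329.65/33.80 = 9.753.
Ẇ_min = Q̇/COP_Carnot = 4.660/9.753 = 0.4778 hp.

0.478 hp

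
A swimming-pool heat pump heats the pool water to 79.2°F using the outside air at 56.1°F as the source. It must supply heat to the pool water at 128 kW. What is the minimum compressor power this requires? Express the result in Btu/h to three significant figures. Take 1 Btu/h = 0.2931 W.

18700 Btu/h

In absolute terms T_C = 286.54 K and T_H = 299.37 K, so ΔT = 12.83 K.
COP_Carnot = T_H/ΔT = 299.37/12.83 = 23.33.
Ẇ_min = Q̇/COP_Carnot = 128.0/23.33 = 5.487 kW = 18720 Btu/h.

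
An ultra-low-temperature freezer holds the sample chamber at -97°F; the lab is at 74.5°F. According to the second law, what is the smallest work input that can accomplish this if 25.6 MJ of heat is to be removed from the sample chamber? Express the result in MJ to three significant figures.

In absolute terms T_C = 201.48 K and T_H = 296.76 K, so ΔT = 95.28 K.
The reversible limit is COP_R = T_C/ΔT = 2.115, so W_min = Q_C/COP = Q_C·ΔT/T_C.
W_min = 25.60 × 95.28/201.48 = 12.11 MJ.

12.1 MJ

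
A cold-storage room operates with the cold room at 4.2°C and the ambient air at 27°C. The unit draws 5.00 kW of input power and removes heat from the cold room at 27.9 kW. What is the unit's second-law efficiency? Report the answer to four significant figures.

COP_actual = Q̇_C/Ẇ = 27.90/5.000 = 5.580.
In absolute terms T_C = 277.35 K and T_H = 300.15 K, so ΔT = 22.80 K.
COP_Carnot = T_C/ΔT = 277.35/22.80 = 12.16.
η_II = COP_actual/COP_Carnot = 5.580/12.16 = 0.4587.

0.4587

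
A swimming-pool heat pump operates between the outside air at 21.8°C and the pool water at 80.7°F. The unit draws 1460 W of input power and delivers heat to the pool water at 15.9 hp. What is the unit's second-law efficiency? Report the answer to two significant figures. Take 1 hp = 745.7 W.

Converting, Q̇_H = 15.90 hp = 11860 W, so COP_actual = Q̇_H/Ẇ = 11860/1460 = 8.121.
In absolute terms T_C = 294.95 K and T_H = 300.21 K, so ΔT = 5.256 K.
COP_Carnot = T_H/ΔT = 300.21/5.256 = 57.12.
η_II = COP_actual/COP_Carnot = 8.121/57.12 = 0.1422.

0.14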